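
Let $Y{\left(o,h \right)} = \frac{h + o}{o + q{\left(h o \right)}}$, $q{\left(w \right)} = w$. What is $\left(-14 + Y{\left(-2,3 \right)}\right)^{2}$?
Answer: $\frac{12769}{64} \approx 199.52$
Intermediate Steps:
$Y{\left(o,h \right)} = \frac{h + o}{o + h o}$
$\left(-14 + Y{\left(-2,3 \right)}\right)^{2} = \left(-14 + \frac{3 - 2}{\left(-2\right) \left(1 + 3\right)}\right)^{2} = \left(-14 - \frac{1}{2} \cdot \frac{1}{4} \cdot 1\right)^{2} = \left(-14 - \frac{1}{8} \cdot 1\right)^{2} = \left(-14 - \frac{1}{8}\right)^{2} = \left(- \frac{113}{8}\right)^{2} = \frac{12769}{64}$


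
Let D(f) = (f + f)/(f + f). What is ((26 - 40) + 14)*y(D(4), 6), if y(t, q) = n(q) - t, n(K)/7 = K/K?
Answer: 0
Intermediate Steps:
n(K) = 7 (n(K) = 7*(K/K) = 7*1 = 7)
D(f) = 1 (D(f) = (2*f)/((2*f)) = (2*f)*(1/(2*f)) = 1)
y(t, q) = 7 - t
((26 - 40) + 14)*y(D(4), 6) = ((26 - 40) + 14)*(7 - 1*1) = (-14 + 14)*(7 - 1) = 0*6 = 0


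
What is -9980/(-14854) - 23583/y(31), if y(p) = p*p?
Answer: -170355551/7137347 ≈ -23.868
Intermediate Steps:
y(p) = p²
-9980/(-14854) - 23583/y(31) = -9980/(-14854) - 23583/(31²) = -9980*(-1/14854) - 23583/961 = 4990/7427 - 23583*1/961 = 4990/7427 - 23583/961 = -170355551/7137347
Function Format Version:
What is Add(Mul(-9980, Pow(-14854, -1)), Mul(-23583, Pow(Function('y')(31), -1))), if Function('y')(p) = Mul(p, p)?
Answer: Rational(-170355551, 7137347) ≈ -23.868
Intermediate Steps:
Function('y')(p) = Pow(p, 2)
Add(Mul(-9980, Pow(-14854, -1)), Mul(-23583, Pow(Function('y')(31), -1))) = Add(Mul(-9980, Pow(-14854, -1)), Mul(-23583, Pow(Pow(31, 2), -1))) = Add(Mul(-9980, Rational(-1, 14854)), Mul(-23583, Pow(961, -1))) = Add(Rational(4990, 7427), Mul(-23583, Rational(1, 961))) = Add(Rational(4990, 7427), Rational(-23583, 961)) = Rational(-170355551, 7137347)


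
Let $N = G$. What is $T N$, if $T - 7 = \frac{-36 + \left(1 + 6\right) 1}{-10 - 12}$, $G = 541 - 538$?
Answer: $\frac{549}{22} \approx 24.955$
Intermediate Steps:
$G = 3$ ($G = 541 - 538 = 3$)
$N = 3$
$T = \frac{183}{22}$ ($T = 7 + \frac{-36 + \left(1 + 6\right) 1}{-10 - 12} = 7 + \frac{-36 + 7 \cdot 1}{-22} = 7 + \left(-36 + 7\right) \left(- \frac{1}{22}\right) = 7 - - \frac{29}{22} = 7 + \frac{29}{22} = \frac{183}{22} \approx 8.3182$)
$T N = \frac{183}{22} \cdot 3 = \frac{549}{22}$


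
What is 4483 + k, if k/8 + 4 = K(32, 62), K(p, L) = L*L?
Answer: 35203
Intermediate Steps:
K(p, L) = L²
k = 30720 (k = -32 + 8*62² = -32 + 8*3844 = -32 + 30752 = 30720)
4483 + k = 4483 + 30720 = 35203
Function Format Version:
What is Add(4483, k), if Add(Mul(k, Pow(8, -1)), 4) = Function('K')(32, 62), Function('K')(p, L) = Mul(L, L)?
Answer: 35203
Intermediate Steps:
Function('K')(p, L) = Pow(L, 2)
k = 30720 (k = Add(-32, Mul(8, Pow(62, 2))) = Add(-32, Mul(8, 3844)) = Add(-32, 30752) = 30720)
Add(4483, k) = Add(4483, 30720) = 35203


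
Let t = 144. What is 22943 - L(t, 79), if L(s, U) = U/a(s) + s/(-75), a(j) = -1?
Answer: 575598/25 ≈ 23024.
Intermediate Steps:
L(s, U) = -U - s/75 (L(s, U) = U/(-1) + s/(-75) = U*(-1) + s*(-1/75) = -U - s/75)
22943 - L(t, 79) = 22943 - (-1*79 - 1/75*144) = 22943 - (-79 - 48/25) = 22943 - 1*(-2023/25) = 22943 + 2023/25 = 575598/25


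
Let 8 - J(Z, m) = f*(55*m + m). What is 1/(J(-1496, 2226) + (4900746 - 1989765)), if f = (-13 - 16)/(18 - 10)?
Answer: 1/3362867 ≈ 2.9737e-7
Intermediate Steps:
f = -29/8 ≈ -3.6250
J(Z, m) = 8 + 203*m (J(Z, m) = 8 - (-29)*(55*m + m)/8 = 8 - (-29)*56*m/8 = 8 - (-203)*m = 8 + 203*m)
1/(J(-1496, 2226) + (4900746 - 1989765)) = 1/((8 + 203*2226) + (4900746 - 1989765)) = 1/((8 + 451878) + 2910981) = 1/(451886 + 2910981) = 1/3362867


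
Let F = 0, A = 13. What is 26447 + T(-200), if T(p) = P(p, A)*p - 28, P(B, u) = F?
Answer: 26419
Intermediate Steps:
P(B, u) = 0
T(p) = -28 (T(p) = 0*p - 28 = 0 - 28 = -28)
26447 + T(-200) = 26447 - 28 = 26419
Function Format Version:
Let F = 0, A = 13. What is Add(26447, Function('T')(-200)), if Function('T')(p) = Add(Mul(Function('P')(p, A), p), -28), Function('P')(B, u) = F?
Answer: 26419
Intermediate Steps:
Function('P')(B, u) = 0
Function('T')(p) = -28 (Function('T')(p) = Add(Mul(0, p), -28) = Add(0, -28) = -28)
Add(26447, Function('T')(-200)) = Add(26447, -28) = 26419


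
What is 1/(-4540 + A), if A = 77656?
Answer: 1/73116 ≈ 1.3677e-5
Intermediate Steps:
1/(-4540 + A) = 1/(-4540 + 77656) = 1/73116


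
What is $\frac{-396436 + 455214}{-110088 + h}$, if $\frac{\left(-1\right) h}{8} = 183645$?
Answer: $- \frac{29389}{789624} \approx -0.037219$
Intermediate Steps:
$h = -1469160$ ($h = \left(-8\right) 183645 = -1469160$)
$\frac{-396436 + 455214}{-110088 + h} = \frac{-396436 + 455214}{-110088 - 1469160} = \frac{58778}{-1579248} = 58778 \left(- \frac{1}{1579248}\right) = - \frac{29389}{789624}$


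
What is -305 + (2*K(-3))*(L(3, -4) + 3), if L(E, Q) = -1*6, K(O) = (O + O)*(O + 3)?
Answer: -305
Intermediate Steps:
K(O) = 2*O*(3 + O) (K(O) = (2*O)*(3 + O) = 2*O*(3 + O))
L(E, Q) = -6
-305 + (2*K(-3))*(L(3, -4) + 3) = -305 + (2*(2*(-3)*(3 - 3)))*(-6 + 3) = -305 + (2*(2*(-3)*0))*(-3) = -305 + (2*0)*(-3) = -305 + 0*(-3) = -305 + 0 = -305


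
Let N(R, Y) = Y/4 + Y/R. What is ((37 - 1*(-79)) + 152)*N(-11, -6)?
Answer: -2814/11 ≈ -255.82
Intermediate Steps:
N(R, Y) = Y/4 + Y/R (N(R, Y) = Y*(1/4) + Y/R = Y/4 + Y/R)
((37 - 1*(-79)) + 152)*N(-11, -6) = ((37 - 1*(-79)) + 152)*((1/4)*(-6) - 6/(-11)) = ((37 + 79) + 152)*(-3/2 - 6*(-1/11)) = (116 + 152)*(-3/2 + 6/11) = 268*(-21/22) = -2814/11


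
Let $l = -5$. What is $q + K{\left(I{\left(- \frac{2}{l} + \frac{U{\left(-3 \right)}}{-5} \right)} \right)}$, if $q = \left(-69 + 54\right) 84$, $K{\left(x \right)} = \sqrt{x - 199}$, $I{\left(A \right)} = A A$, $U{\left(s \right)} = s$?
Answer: $-1260 + 3 i \sqrt{22} \approx -1260.0 + 14.071 i$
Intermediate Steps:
$I{\left(A \right)} = A^{2}$
$K{\left(x \right)} = \sqrt{-199 + x}$
$q = -1260$ ($q = \left(-15\right) 84 = -1260$)
$q + K{\left(I{\left(- \frac{2}{l} + \frac{U{\left(-3 \right)}}{-5} \right)} \right)} = -1260 + \sqrt{-199 + \left(- \frac{2}{-5} - \frac{3}{-5}\right)^{2}} = -1260 + \sqrt{-199 + \left(\left(-2\right) \left(- \frac{1}{5}\right) - - \frac{3}{5}\right)^{2}} = -1260 + \sqrt{-199 + \left(\frac{2}{5} + \frac{3}{5}\right)^{2}} = -1260 + \sqrt{-199 + 1^{2}} = -1260 + \sqrt{-199 + 1} = -1260 + \sqrt{-198} = -1260 + 3 i \sqrt{22}$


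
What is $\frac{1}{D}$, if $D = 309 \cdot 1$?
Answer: $\frac{1}{309} \approx 0.0032362$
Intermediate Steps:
$D = 309$
$\frac{1}{D} = \frac{1}{309}$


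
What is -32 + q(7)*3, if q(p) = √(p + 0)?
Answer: -32 + 3*√7 ≈ -24.063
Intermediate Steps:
q(p) = √p
-32 + q(7)*3 = -32 + √7*3 = -32 + 3*√7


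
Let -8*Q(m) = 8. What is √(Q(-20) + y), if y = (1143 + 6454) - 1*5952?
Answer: 2*√411 ≈ 40.546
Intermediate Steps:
y = 1645 (y = 7597 - 5952 = 1645)
Q(m) = -1 (Q(m) = -⅛*8 = -1)
√(Q(-20) + y) = √(-1 + 1645) = √1644 = 2*√411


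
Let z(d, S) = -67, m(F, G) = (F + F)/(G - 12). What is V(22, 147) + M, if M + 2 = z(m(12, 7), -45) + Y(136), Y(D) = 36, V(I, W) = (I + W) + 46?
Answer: 182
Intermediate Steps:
V(I, W) = 46 + I + W
m(F, G) = 2*F/(-12 + G) (m(F, G) = (2*F)/(-12 + G) = 2*F/(-12 + G))
M = -33 (M = -2 + (-67 + 36) = -2 - 31 = -33)
V(22, 147) + M = (46 + 22 + 147) - 33 = 215 - 33 = 182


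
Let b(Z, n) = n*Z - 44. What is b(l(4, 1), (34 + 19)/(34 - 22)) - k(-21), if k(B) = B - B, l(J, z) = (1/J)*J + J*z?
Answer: -263/12 ≈ -21.917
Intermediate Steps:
l(J, z) = 1 + J*z (l(J, z) = J/J + J*z = 1 + J*z)
b(Z, n) = -44 + Z*n (b(Z, n) = Z*n - 44 = -44 + Z*n)
k(B) = 0
b(l(4, 1), (34 + 19)/(34 - 22)) - k(-21) = (-44 + (1 + 4*1)*((34 + 19)/(34 - 22))) - 1*0 = (-44 + (1 + 4)*(53/12)) + 0 = (-44 + 5*(53*(1/12))) + 0 = (-44 + 5*(53/12)) + 0 = (-44 + 265/12) + 0 = -263/12 + 0 = -263/12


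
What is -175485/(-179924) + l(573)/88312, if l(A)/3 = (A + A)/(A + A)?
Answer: 3874492773/3972362072 ≈ 0.97536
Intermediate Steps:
l(A) = 3 (l(A) = 3*((A + A)/(A + A)) = 3*((2*A)/((2*A))) = 3*((2*A)*(1/(2*A))) = 3*1 = 3)
-175485/(-179924) + l(573)/88312 = -175485/(-179924) + 3/88312 = -175485*(-1/179924) + 3*(1/88312) = 175485/179924 + 3/88312 = 3874492773/3972362072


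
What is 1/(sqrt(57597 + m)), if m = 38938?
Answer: sqrt(96535)/96535 ≈ 0.0032185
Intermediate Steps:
1/(sqrt(57597 + m)) = 1/(sqrt(57597 + 38938)) = 1/(sqrt(96535)) = sqrt(96535)/96535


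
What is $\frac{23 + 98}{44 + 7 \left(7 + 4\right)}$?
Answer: $1$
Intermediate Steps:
$\frac{23 + 98}{44 + 7 \left(7 + 4\right)} = \frac{1}{44 + 7 \cdot 11} \cdot 121 = \frac{1}{44 + 77} \cdot 121 = \frac{1}{121} \cdot 121 = 1$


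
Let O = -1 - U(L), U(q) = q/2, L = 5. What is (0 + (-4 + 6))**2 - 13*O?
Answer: 99/2 ≈ 49.500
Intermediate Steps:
U(q) = q/2 (U(q) = q*(1/2) = q/2)
O = -7/2 (O = -1 - 5/2 = -7/2 ≈ -3.5000)
(0 + (-4 + 6))**2 - 13*O = (0 + (-4 + 6))**2 - 13*(-7/2) = (0 + 2)**2 + 91/2 = 2**2 + 91/2 = 4 + 91/2 = 99/2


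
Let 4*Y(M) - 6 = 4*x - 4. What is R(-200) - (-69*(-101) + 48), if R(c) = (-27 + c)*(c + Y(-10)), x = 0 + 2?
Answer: 75631/2 ≈ 37816.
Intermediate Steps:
x = 2
Y(M) = 5/2 (Y(M) = 3/2 + (4*2 - 4)/4 = 3/2 + (8 - 4)/4 = 3/2 + (1/4)*4 = 3/2 + 1 = 5/2)
R(c) = (-27 + c)*(5/2 + c) (R(c) = (-27 + c)*(c + 5/2) = (-27 + c)*(5/2 + c))
R(-200) - (-69*(-101) + 48) = (-135/2 + (-200)**2 - 49/2*(-200)) - (-69*(-101) + 48) = (-135/2 + 40000 + 4900) - (6969 + 48) = 89665/2 - 1*7017 = 89665/2 - 7017 = 75631/2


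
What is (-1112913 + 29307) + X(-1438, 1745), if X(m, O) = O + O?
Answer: -1080116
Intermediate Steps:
X(m, O) = 2*O
(-1112913 + 29307) + X(-1438, 1745) = (-1112913 + 29307) + 2*1745 = -1083606 + 3490 = -1080116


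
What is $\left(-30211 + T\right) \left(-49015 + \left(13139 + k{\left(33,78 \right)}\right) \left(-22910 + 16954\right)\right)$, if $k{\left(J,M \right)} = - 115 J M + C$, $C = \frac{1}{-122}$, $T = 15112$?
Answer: $- \frac{1551702688241601}{61} \approx -2.5438 \cdot 10^{13}$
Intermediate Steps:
$C = - \frac{1}{122} \approx -0.0081967$
$k{\left(J,M \right)} = - \frac{1}{122} - 115 J M$ ($k{\left(J,M \right)} = - 115 J M - \frac{1}{122} = - \frac{1}{122} - 115 J M$)
$\left(-30211 + T\right) \left(-49015 + \left(13139 + k{\left(33,78 \right)}\right) \left(-22910 + 16954\right)\right) = \left(-30211 + 15112\right) \left(-49015 + \left(13139 - \left(\frac{1}{122} + 3795 \cdot 78\right)\right) \left(-22910 + 16954\right)\right) = - 15099 \left(-49015 + \left(13139 - \frac{36113221}{122}\right) \left(-5956\right)\right) = - 15099 \left(-49015 - - \frac{102771563214}{61}\right) = - 15099 \left(-49015 + \frac{102771563214}{61}\right) = \left(-15099\right) \frac{102768573299}{61} = - \frac{1551702688241601}{61}$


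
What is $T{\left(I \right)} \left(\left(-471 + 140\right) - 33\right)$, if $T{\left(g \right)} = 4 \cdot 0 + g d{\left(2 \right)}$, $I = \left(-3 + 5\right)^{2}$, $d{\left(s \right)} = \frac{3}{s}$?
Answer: $-2184$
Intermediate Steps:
$I = 4$ ($I = 2^{2} = 4$)
$T{\left(g \right)} = \frac{3 g}{2}$ ($T{\left(g \right)} = 4 \cdot 0 + g \frac{3}{2} = 0 + g 3 \cdot \frac{1}{2} = 0 + g \frac{3}{2} = 0 + \frac{3 g}{2} = \frac{3 g}{2}$)
$T{\left(I \right)} \left(\left(-471 + 140\right) - 33\right) = \frac{3}{2} \cdot 4 \left(\left(-471 + 140\right) - 33\right) = 6 \left(-331 - 33\right) = 6 \left(-364\right) = -2184$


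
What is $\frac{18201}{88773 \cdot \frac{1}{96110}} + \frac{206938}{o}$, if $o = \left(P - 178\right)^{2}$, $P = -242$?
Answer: $\frac{51432426185179}{2609926200} \approx 19706.0$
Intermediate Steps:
$o = 176400$ ($o = \left(-242 - 178\right)^{2} = \left(-420\right)^{2} = 176400$)
$\frac{18201}{88773 \cdot \frac{1}{96110}} + \frac{206938}{o} = \frac{18201}{88773 \cdot \frac{1}{96110}} + \frac{206938}{176400} = \frac{18201}{88773 \cdot \frac{1}{96110}} + 206938 \cdot \frac{1}{176400} = \frac{18201}{\frac{88773}{96110}} + \frac{103469}{88200} = 18201 \cdot \frac{96110}{88773} + \frac{103469}{88200} = \frac{583099370}{29591} + \frac{103469}{88200} = \frac{51432426185179}{2609926200}$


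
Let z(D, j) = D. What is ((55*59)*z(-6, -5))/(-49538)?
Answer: 9735/24769 ≈ 0.39303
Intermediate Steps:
((55*59)*z(-6, -5))/(-49538) = ((55*59)*(-6))/(-49538) = (3245*(-6))*(-1/49538) = -19470*(-1/49538) = 9735/24769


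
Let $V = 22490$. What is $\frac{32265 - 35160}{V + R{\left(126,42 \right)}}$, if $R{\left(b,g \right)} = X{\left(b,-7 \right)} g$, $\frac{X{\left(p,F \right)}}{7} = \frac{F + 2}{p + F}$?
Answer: $- \frac{9843}{76424} \approx -0.12879$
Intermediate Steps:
$X{\left(p,F \right)} = \frac{7 \left(2 + F\right)}{F + p}$ ($X{\left(p,F \right)} = 7 \frac{F + 2}{p + F} = 7 \frac{2 + F}{F + p} = \frac{7 \left(2 + F\right)}{F + p}$)
$R{\left(b,g \right)} = - \frac{35 g}{-7 + b}$ ($R{\left(b,g \right)} = \frac{7 \left(2 - 7\right)}{-7 + b} g = 7 \frac{1}{-7 + b} \left(-5\right) g = - \frac{35}{-7 + b} g = - \frac{35 g}{-7 + b}$)
$\frac{32265 - 35160}{V + R{\left(126,42 \right)}} = \frac{32265 - 35160}{22490 - \frac{1470}{-7 + 126}} = - \frac{2895}{22490 - \frac{1470}{119}} = - \frac{2895}{22490 - 1470 \cdot \frac{1}{119}} = - \frac{2895}{22490 - \frac{210}{17}} = - \frac{2895}{\frac{382120}{17}} = \left(-2895\right) \frac{17}{382120} = - \frac{9843}{76424}$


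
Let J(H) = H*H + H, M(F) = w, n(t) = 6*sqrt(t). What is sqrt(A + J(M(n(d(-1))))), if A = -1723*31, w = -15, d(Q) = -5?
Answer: I*sqrt(53203) ≈ 230.66*I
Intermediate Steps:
M(F) = -15
A = -53413
J(H) = H + H**2 (J(H) = H**2 + H = H + H**2)
sqrt(A + J(M(n(d(-1))))) = sqrt(-53413 - 15*(1 - 15)) = sqrt(-53413 - 15*(-14)) = sqrt(-53413 + 210) = sqrt(-53203) = I*sqrt(53203)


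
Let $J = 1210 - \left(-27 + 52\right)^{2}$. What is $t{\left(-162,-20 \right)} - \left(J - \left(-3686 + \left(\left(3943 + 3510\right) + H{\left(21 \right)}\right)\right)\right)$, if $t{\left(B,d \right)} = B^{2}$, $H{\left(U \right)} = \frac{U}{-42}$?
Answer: $\frac{58851}{2} \approx 29426.0$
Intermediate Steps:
$H{\left(U \right)} = - \frac{U}{42}$ ($H{\left(U \right)} = U \left(- \frac{1}{42}\right) = - \frac{U}{42}$)
$J = 585$ ($J = 1210 - 25^{2} = 1210 - 625 = 585$)
$t{\left(-162,-20 \right)} - \left(J - \left(-3686 + \left(\left(3943 + 3510\right) + H{\left(21 \right)}\right)\right)\right) = \left(-162\right)^{2} - \left(585 - \left(-3686 + \left(\left(3943 + 3510\right) - \frac{1}{2}\right)\right)\right) = 26244 - \left(585 - \left(-3686 + \left(7453 - \frac{1}{2}\right)\right)\right) = 26244 - \left(585 - \left(-3686 + \frac{14905}{2}\right)\right) = 26244 - \left(585 - \frac{7533}{2}\right) = 26244 - - \frac{6363}{2} = 26244 + \frac{6363}{2} = \frac{58851}{2}$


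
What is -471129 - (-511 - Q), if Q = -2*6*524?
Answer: -476906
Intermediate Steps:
Q = -6288 (Q = -12*524 = -6288)
-471129 - (-511 - Q) = -471129 - (-511 - 1*(-6288)) = -471129 - (-511 + 6288) = -471129 - 1*5777 = -471129 - 5777 = -476906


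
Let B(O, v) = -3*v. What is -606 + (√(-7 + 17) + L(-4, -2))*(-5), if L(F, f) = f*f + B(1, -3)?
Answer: -671 - 5*√10 ≈ -686.81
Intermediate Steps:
L(F, f) = 9 + f² (L(F, f) = f*f - 3*(-3) = f² + 9 = 9 + f²)
-606 + (√(-7 + 17) + L(-4, -2))*(-5) = -606 + (√(-7 + 17) + (9 + (-2)²))*(-5) = -606 + (√10 + (9 + 4))*(-5) = -606 + (√10 + 13)*(-5) = -606 + (13 + √10)*(-5) = -606 + (-65 - 5*√10) = -671 - 5*√10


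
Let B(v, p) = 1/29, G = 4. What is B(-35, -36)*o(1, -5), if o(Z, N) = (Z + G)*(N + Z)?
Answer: -20/29 ≈ -0.68966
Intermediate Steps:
B(v, p) = 1/29
o(Z, N) = (4 + Z)*(N + Z) (o(Z, N) = (Z + 4)*(N + Z) = (4 + Z)*(N + Z))
B(-35, -36)*o(1, -5) = (1² + 4*(-5) + 4*1 - 5*1)/29 = (1 - 20 + 4 - 5)/29 = (1/29)*(-20) = -20/29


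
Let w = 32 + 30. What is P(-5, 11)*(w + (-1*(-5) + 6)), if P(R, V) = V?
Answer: 803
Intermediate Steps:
w = 62
P(-5, 11)*(w + (-1*(-5) + 6)) = 11*(62 + (-1*(-5) + 6)) = 11*(62 + (5 + 6)) = 11*(62 + 11) = 11*73 = 803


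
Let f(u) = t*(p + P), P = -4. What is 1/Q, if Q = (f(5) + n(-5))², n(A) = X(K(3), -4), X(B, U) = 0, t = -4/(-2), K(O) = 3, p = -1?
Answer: 1/100 ≈ 0.010000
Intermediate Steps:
t = 2 (t = -4*(-½) = 2)
n(A) = 0
f(u) = -10 (f(u) = 2*(-1 - 4) = 2*(-5) = -10)
Q = 100 (Q = (-10 + 0)² = (-10)² = 100)
1/Q = 1/100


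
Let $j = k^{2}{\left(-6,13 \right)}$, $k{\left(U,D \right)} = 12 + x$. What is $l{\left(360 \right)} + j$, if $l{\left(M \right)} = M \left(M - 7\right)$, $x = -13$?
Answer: $127081$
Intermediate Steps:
$k{\left(U,D \right)} = -1$ ($k{\left(U,D \right)} = 12 - 13 = -1$)
$l{\left(M \right)} = M \left(-7 + M\right)$
$j = 1$ ($j = \left(-1\right)^{2} = 1$)
$l{\left(360 \right)} + j = 360 \left(-7 + 360\right) + 1 = 360 \cdot 353 + 1 = 127080 + 1 = 127081$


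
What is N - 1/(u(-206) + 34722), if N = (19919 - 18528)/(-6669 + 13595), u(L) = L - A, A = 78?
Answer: 11974083/59629397 ≈ 0.20081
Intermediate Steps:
u(L) = -78 + L (u(L) = L - 1*78 = L - 78 = -78 + L)
N = 1391/6926 ≈ 0.20084
N - 1/(u(-206) + 34722) = 1391/6926 - 1/((-78 - 206) + 34722) = 1391/6926 - 1/(-284 + 34722) = 1391/6926 - 1/34438 = 11974083/59629397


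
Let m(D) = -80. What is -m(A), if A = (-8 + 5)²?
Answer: 80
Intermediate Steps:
A = 9 (A = (-3)² = 9)
-m(A) = -1*(-80) = 80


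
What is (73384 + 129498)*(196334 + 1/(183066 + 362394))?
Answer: 10863554431286681/272730 ≈ 3.9833e+10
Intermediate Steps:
(73384 + 129498)*(196334 + 1/(183066 + 362394)) = 202882*(196334 + 1/545460) = 202882*(107092343641/545460) = 10863554431286681/272730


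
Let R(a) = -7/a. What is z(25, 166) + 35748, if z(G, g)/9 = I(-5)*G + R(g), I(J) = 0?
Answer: 5934105/166 ≈ 35748.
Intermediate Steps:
z(G, g) = -63/g (z(G, g) = 9*(0*G - 7/g) = 9*(0 - 7/g) = 9*(-7/g) = -63/g)
z(25, 166) + 35748 = -63/166 + 35748 = 5934105/166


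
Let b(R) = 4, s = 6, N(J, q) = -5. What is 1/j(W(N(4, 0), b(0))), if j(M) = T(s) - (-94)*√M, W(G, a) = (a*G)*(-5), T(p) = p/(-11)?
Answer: 11/10334 ≈ 0.0010644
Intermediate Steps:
T(p) = -p/11 (T(p) = p*(-1/11) = -p/11)
W(G, a) = -5*G*a (W(G, a) = (G*a)*(-5) = -5*G*a)
j(M) = -6/11 + 94*√M (j(M) = -1/11*6 - (-94)*√M = -6/11 + 94*√M)
1/j(W(N(4, 0), b(0))) = 1/(-6/11 + 94*√(-5*(-5)*4)) = 1/(-6/11 + 94*√100) = 1/(-6/11 + 94*10) = 1/(-6/11 + 940) = 1/(10334/11) = 11/10334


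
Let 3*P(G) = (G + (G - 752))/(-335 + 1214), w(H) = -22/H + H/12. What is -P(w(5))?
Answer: 22799/79110 ≈ 0.28819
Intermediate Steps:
w(H) = -22/H + H/12 (w(H) = -22/H + H*(1/12) = -22/H + H/12)
P(G) = -752/2637 + 2*G/2637 (P(G) = ((G + (G - 752))/(-335 + 1214))/3 = ((G + (-752 + G))/879)/3 = ((-752 + 2*G)*(1/879))/3 = (-752/879 + 2*G/879)/3 = -752/2637 + 2*G/2637)
-P(w(5)) = -(-752/2637 + 2*(-22/5 + (1/12)*5)/2637) = -(-752/2637 + 2*(-22*1/5 + 5/12)/2637) = -(-752/2637 + 2*(-22/5 + 5/12)/2637) = -(-752/2637 + (2/2637)*(-239/60)) = -(-752/2637 - 239/79110) = -1*(-22799/79110) = 22799/79110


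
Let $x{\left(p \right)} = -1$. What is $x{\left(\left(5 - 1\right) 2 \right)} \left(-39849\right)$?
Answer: $39849$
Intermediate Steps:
$x{\left(\left(5 - 1\right) 2 \right)} \left(-39849\right) = \left(-1\right) \left(-39849\right) = 39849$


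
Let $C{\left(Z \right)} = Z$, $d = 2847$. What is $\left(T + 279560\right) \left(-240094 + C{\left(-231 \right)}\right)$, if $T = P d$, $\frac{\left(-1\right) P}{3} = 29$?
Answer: $-7659398075$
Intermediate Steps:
$P = -87$ ($P = \left(-3\right) 29 = -87$)
$T = -247689$ ($T = \left(-87\right) 2847 = -247689$)
$\left(T + 279560\right) \left(-240094 + C{\left(-231 \right)}\right) = \left(-247689 + 279560\right) \left(-240094 - 231\right) = 31871 \left(-240325\right) = -7659398075$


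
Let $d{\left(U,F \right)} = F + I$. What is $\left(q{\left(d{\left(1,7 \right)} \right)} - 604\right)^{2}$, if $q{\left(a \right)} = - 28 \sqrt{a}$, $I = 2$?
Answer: $473344$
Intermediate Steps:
$d{\left(U,F \right)} = 2 + F$ ($d{\left(U,F \right)} = F + 2 = 2 + F$)
$\left(q{\left(d{\left(1,7 \right)} \right)} - 604\right)^{2} = \left(- 28 \sqrt{2 + 7} - 604\right)^{2} = \left(- 28 \sqrt{9} - 604\right)^{2} = \left(\left(-28\right) 3 - 604\right)^{2} = \left(-84 - 604\right)^{2} = \left(-688\right)^{2} = 473344$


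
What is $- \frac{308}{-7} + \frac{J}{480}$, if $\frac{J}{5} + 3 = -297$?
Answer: $\frac{327}{8} \approx 40.875$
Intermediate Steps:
$J = -1500$ ($J = -15 + 5 \left(-297\right) = -15 - 1485 = -1500$)
$- \frac{308}{-7} + \frac{J}{480} = - \frac{308}{-7} - \frac{1500}{480} = \left(-308\right) \left(- \frac{1}{7}\right) - \frac{25}{8} = 44 - \frac{25}{8} = \frac{327}{8}$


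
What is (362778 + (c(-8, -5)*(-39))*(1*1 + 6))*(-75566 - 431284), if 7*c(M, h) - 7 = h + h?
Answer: -183933330750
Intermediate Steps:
c(M, h) = 1 + 2*h/7 (c(M, h) = 1 + (h + h)/7 = 1 + (2*h)/7 = 1 + 2*h/7)
(362778 + (c(-8, -5)*(-39))*(1*1 + 6))*(-75566 - 431284) = (362778 + ((1 + (2/7)*(-5))*(-39))*(1*1 + 6))*(-75566 - 431284) = (362778 + ((1 - 10/7)*(-39))*(1 + 6))*(-506850) = (362778 - 3/7*(-39)*7)*(-506850) = (362778 + (117/7)*7)*(-506850) = (362778 + 117)*(-506850) = 362895*(-506850) = -183933330750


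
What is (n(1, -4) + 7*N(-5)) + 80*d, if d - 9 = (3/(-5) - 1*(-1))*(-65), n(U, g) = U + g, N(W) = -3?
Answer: -1384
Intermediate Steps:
d = -17 (d = 9 + (3/(-5) - 1*(-1))*(-65) = 9 + (3*(-⅕) + 1)*(-65) = 9 + (-⅗ + 1)*(-65) = 9 + (⅖)*(-65) = 9 - 26 = -17)
(n(1, -4) + 7*N(-5)) + 80*d = ((1 - 4) + 7*(-3)) + 80*(-17) = (-3 - 21) - 1360 = -24 - 1360 = -1384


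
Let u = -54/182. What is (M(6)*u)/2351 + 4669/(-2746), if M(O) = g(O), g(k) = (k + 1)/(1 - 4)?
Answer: -142673933/83925998 ≈ -1.7000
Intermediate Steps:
g(k) = -1/3 - k/3 (g(k) = (1 + k)/(-3) = (1 + k)*(-1/3) = -1/3 - k/3)
M(O) = -1/3 - O/3
u = -27/91 (u = -54*1/182 = -27/91 ≈ -0.29670)
(M(6)*u)/2351 + 4669/(-2746) = ((-1/3 - 1/3*6)*(-27/91))/2351 + 4669/(-2746) = ((-1/3 - 2)*(-27/91))*(1/2351) + 4669*(-1/2746) = -7/3*(-27/91)*(1/2351) - 4669/2746 = (9/13)*(1/2351) - 4669/2746 = 9/30563 - 4669/2746 = -142673933/83925998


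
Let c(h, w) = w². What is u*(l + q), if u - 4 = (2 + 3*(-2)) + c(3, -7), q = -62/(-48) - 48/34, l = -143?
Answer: -2861257/408 ≈ -7012.9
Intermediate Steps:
q = -49/408 (q = -62*(-1/48) - 48*1/34 = 31/24 - 24/17 = -49/408 ≈ -0.12010)
u = 49 (u = 4 + ((2 + 3*(-2)) + (-7)²) = 4 + ((2 - 6) + 49) = 4 + (-4 + 49) = 4 + 45 = 49)
u*(l + q) = 49*(-143 - 49/408) = 49*(-58393/408) = -2861257/408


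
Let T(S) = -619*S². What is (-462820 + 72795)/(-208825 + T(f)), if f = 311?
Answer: 390025/60079124 ≈ 0.0064919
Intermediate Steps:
(-462820 + 72795)/(-208825 + T(f)) = (-462820 + 72795)/(-208825 - 619*311²) = -390025/(-208825 - 619*96721) = -390025/(-208825 - 59870299) = -390025/(-60079124) = -390025*(-1/60079124) = 390025/60079124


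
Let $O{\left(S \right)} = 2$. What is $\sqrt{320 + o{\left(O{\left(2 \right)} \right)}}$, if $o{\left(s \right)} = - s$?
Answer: $\sqrt{318} \approx 17.833$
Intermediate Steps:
$\sqrt{320 + o{\left(O{\left(2 \right)} \right)}} = \sqrt{320 - 2} = \sqrt{318}$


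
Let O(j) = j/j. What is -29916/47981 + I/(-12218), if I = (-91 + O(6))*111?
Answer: 56908251/293115929 ≈ 0.19415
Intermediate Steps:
O(j) = 1
I = -9990 (I = (-91 + 1)*111 = -90*111 = -9990)
-29916/47981 + I/(-12218) = -29916/47981 - 9990/(-12218) = -29916*1/47981 - 9990*(-1/12218) = -29916/47981 + 4995/6109 = 56908251/293115929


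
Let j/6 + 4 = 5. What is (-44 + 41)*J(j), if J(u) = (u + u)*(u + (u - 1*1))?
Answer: -396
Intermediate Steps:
j = 6 (j = -24 + 6*5 = -24 + 30 = 6)
J(u) = 2*u*(-1 + 2*u) (J(u) = (2*u)*(u + (u - 1)) = (2*u)*(u + (-1 + u)) = (2*u)*(-1 + 2*u) = 2*u*(-1 + 2*u))
(-44 + 41)*J(j) = (-44 + 41)*(2*6*(-1 + 2*6)) = -6*6*(-1 + 12) = -6*6*11 = -3*132 = -396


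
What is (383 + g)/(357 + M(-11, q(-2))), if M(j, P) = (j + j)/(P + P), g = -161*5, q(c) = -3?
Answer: -633/541 ≈ -1.1701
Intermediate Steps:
g = -805
M(j, P) = j/P (M(j, P) = (2*j)/((2*P)) = (2*j)*(1/(2*P)) = j/P)
(383 + g)/(357 + M(-11, q(-2))) = (383 - 805)/(357 - 11/(-3)) = -422/(357 - 11*(-⅓)) = -422/(357 + 11/3) = -422/1082/3 = -422*3/1082 = -633/541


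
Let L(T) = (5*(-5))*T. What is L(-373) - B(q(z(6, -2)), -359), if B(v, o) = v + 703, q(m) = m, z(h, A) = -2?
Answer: 8624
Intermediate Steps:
L(T) = -25*T
B(v, o) = 703 + v
L(-373) - B(q(z(6, -2)), -359) = -25*(-373) - (703 - 2) = 9325 - 1*701 = 9325 - 701 = 8624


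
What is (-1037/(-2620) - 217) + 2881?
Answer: 6980717/2620 ≈ 2664.4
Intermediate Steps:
(-1037/(-2620) - 217) + 2881 = (-1037*(-1/2620) - 217) + 2881 = (1037/2620 - 217) + 2881 = -567503/2620 + 2881 = 6980717/2620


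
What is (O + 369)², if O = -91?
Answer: 77284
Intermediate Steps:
(O + 369)² = (-91 + 369)² = 278² = 77284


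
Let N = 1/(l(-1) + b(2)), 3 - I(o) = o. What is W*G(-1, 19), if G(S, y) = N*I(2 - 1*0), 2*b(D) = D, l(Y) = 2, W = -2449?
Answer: -2449/3 ≈ -816.33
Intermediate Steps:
I(o) = 3 - o
b(D) = D/2
N = ⅓ (N = 1/(2 + (½)*2) = 1/(2 + 1) = 1/3 = ⅓ ≈ 0.33333)
G(S, y) = ⅓ (G(S, y) = (3 - (2 - 1*0))/3 = (3 - (2 + 0))/3 = (3 - 1*2)/3 = (3 - 2)/3 = (⅓)*1 = ⅓)
W*G(-1, 19) = -2449*⅓ = -2449/3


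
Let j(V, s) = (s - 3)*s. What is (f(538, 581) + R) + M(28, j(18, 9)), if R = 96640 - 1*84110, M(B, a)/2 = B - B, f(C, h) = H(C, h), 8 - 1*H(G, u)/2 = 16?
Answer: 12514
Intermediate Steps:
H(G, u) = -16 (H(G, u) = 16 - 2*16 = 16 - 32 = -16)
j(V, s) = s*(-3 + s) (j(V, s) = (-3 + s)*s = s*(-3 + s))
f(C, h) = -16
M(B, a) = 0 (M(B, a) = 2*(B - B) = 2*0 = 0)
R = 12530 (R = 96640 - 84110 = 12530)
(f(538, 581) + R) + M(28, j(18, 9)) = (-16 + 12530) + 0 = 12514 + 0 = 12514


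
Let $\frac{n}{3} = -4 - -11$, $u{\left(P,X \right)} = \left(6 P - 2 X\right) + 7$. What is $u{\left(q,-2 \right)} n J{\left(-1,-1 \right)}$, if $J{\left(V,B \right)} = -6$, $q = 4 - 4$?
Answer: $-1386$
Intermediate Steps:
$q = 0$
$u{\left(P,X \right)} = 7 - 2 X + 6 P$ ($u{\left(P,X \right)} = \left(- 2 X + 6 P\right) + 7 = 7 - 2 X + 6 P$)
$n = 21$ ($n = 3 \left(-4 - -11\right) = 3 \left(-4 + 11\right) = 3 \cdot 7 = 21$)
$u{\left(q,-2 \right)} n J{\left(-1,-1 \right)} = \left(7 - -4 + 6 \cdot 0\right) 21 \left(-6\right) = \left(7 + 4 + 0\right) 21 \left(-6\right) = 11 \cdot 21 \left(-6\right) = 231 \left(-6\right) = -1386$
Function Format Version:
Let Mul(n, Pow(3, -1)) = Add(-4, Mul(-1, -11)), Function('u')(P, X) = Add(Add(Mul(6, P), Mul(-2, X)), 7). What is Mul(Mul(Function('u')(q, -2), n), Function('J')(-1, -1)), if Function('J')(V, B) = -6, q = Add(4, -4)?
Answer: -1386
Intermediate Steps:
q = 0
Function('u')(P, X) = Add(7, Mul(-2, X), Mul(6, P)) (Function('u')(P, X) = Add(Add(Mul(-2, X), Mul(6, P)), 7) = Add(7, Mul(-2, X), Mul(6, P)))
n = 21 (n = Mul(3, Add(-4, Mul(-1, -11))) = Mul(3, Add(-4, 11)) = Mul(3, 7) = 21)
Mul(Mul(Function('u')(q, -2), n), Function('J')(-1, -1)) = Mul(Mul(Add(7, Mul(-2, -2), Mul(6, 0)), 21), -6) = Mul(Mul(Add(7, 4, 0), 21), -6) = Mul(Mul(11, 21), -6) = Mul(231, -6) = -1386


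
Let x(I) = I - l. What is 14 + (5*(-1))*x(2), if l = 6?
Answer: 34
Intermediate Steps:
x(I) = -6 + I (x(I) = I - 1*6 = I - 6 = -6 + I)
14 + (5*(-1))*x(2) = 14 + (5*(-1))*(-6 + 2) = 14 - 5*(-4) = 14 + 20 = 34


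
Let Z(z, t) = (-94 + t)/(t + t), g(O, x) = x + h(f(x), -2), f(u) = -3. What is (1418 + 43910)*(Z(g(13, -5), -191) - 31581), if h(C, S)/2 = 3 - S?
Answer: -273410722248/191 ≈ -1.4315e+9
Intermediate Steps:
h(C, S) = 6 - 2*S (h(C, S) = 2*(3 - S) = 6 - 2*S)
g(O, x) = 10 + x (g(O, x) = x + (6 - 2*(-2)) = x + (6 + 4) = x + 10 = 10 + x)
Z(z, t) = (-94 + t)/(2*t) (Z(z, t) = (-94 + t)/((2*t)) = (-94 + t)*(1/(2*t)) = (-94 + t)/(2*t))
(1418 + 43910)*(Z(g(13, -5), -191) - 31581) = (1418 + 43910)*((½)*(-94 - 191)/(-191) - 31581) = 45328*((½)*(-1/191)*(-285) - 31581) = 45328*(285/382 - 31581) = 45328*(-12063657/382) = -273410722248/191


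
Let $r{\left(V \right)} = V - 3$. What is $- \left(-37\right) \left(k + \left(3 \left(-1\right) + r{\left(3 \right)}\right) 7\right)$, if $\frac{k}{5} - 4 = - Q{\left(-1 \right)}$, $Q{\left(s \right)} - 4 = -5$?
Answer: $148$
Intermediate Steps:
$r{\left(V \right)} = -3 + V$ ($r{\left(V \right)} = V - 3 = -3 + V$)
$Q{\left(s \right)} = -1$ ($Q{\left(s \right)} = 4 - 5 = -1$)
$k = 25$ ($k = 20 + 5 \left(\left(-1\right) \left(-1\right)\right) = 20 + 5 \cdot 1 = 20 + 5 = 25$)
$- \left(-37\right) \left(k + \left(3 \left(-1\right) + r{\left(3 \right)}\right) 7\right) = - \left(-37\right) \left(25 + \left(3 \left(-1\right) + \left(-3 + 3\right)\right) 7\right) = - \left(-37\right) \left(25 + \left(-3 + 0\right) 7\right) = - \left(-37\right) \left(25 - 21\right) = - \left(-37\right) 4 = \left(-1\right) \left(-148\right) = 148$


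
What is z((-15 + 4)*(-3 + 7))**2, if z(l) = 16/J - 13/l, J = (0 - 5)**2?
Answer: 1058841/1210000 ≈ 0.87508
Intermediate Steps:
J = 25 (J = (-5)**2 = 25)
z(l) = 16/25 - 13/l
z((-15 + 4)*(-3 + 7))**2 = (16/25 - 13*1/((-15 + 4)*(-3 + 7)))**2 = (16/25 - 13/((-11*4)))**2 = (16/25 - 13/(-44))**2 = (16/25 - 13*(-1/44))**2 = (16/25 + 13/44)**2 = (1029/1100)**2 = 1058841/1210000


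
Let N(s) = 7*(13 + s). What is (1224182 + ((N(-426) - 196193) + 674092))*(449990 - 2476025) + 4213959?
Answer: -3442614197691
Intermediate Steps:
N(s) = 91 + 7*s
(1224182 + ((N(-426) - 196193) + 674092))*(449990 - 2476025) + 4213959 = (1224182 + (((91 + 7*(-426)) - 196193) + 674092))*(449990 - 2476025) + 4213959 = (1224182 + (((91 - 2982) - 196193) + 674092))*(-2026035) + 4213959 = (1224182 + ((-2891 - 196193) + 674092))*(-2026035) + 4213959 = (1224182 + (-199084 + 674092))*(-2026035) + 4213959 = (1224182 + 475008)*(-2026035) + 4213959 = 1699190*(-2026035) + 4213959 = -3442618411650 + 4213959 = -3442614197691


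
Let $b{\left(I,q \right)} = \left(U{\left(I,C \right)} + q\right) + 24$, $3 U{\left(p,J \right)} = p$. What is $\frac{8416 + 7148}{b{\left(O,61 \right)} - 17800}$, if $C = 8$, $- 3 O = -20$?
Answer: $- \frac{140076}{159415} \approx -0.87869$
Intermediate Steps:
$O = \frac{20}{3}$ ($O = \left(- \frac{1}{3}\right) \left(-20\right) = \frac{20}{3} \approx 6.6667$)
$U{\left(p,J \right)} = \frac{p}{3}$
$b{\left(I,q \right)} = 24 + q + \frac{I}{3}$ ($b{\left(I,q \right)} = \left(\frac{I}{3} + q\right) + 24 = \left(q + \frac{I}{3}\right) + 24 = 24 + q + \frac{I}{3}$)
$\frac{8416 + 7148}{b{\left(O,61 \right)} - 17800} = \frac{8416 + 7148}{\left(24 + 61 + \frac{1}{3} \cdot \frac{20}{3}\right) - 17800} = \frac{15564}{\left(24 + 61 + \frac{20}{9}\right) - 17800} = \frac{15564}{\frac{785}{9} - 17800} = \frac{15564}{- \frac{159415}{9}} = 15564 \left(- \frac{9}{159415}\right) = - \frac{140076}{159415}$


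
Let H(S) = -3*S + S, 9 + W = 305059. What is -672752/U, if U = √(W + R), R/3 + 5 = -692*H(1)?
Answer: -35408*√309187/16273 ≈ -1209.9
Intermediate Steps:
W = 305050 (W = -9 + 305059 = 305050)
H(S) = -2*S
R = 4137 (R = -15 + 3*(-(-1384)) = -15 + 3*(-692*(-2)) = -15 + 3*1384 = -15 + 4152 = 4137)
U = √309187 (U = √(305050 + 4137) = √309187 ≈ 556.05)
-672752/U = -672752*√309187/309187 = -35408*√309187/16273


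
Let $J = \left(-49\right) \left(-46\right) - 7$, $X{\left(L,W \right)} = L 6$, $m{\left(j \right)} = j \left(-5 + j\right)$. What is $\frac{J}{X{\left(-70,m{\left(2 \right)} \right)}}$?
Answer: $- \frac{107}{20} \approx -5.35$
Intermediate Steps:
$X{\left(L,W \right)} = 6 L$
$J = 2247$ ($J = 2254 - 7 = 2247$)
$\frac{J}{X{\left(-70,m{\left(2 \right)} \right)}} = \frac{2247}{6 \left(-70\right)} = \frac{2247}{-420} = 2247 \left(- \frac{1}{420}\right) = - \frac{107}{20}$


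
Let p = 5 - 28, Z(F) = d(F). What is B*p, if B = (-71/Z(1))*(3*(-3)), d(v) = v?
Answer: -14697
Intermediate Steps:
Z(F) = F
p = -23
B = 639 (B = (-71/1)*(3*(-3)) = -71*1*(-9) = -71*(-9) = 639)
B*p = 639*(-23) = -14697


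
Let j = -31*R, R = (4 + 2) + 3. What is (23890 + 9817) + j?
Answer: 33428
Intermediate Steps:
R = 9 (R = 6 + 3 = 9)
j = -279 (j = -31*9 = -279)
(23890 + 9817) + j = (23890 + 9817) - 279 = 33707 - 279 = 33428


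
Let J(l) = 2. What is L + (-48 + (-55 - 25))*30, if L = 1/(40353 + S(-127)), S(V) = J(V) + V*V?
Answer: -216898559/56484 ≈ -3840.0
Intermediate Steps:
S(V) = 2 + V² (S(V) = 2 + V*V = 2 + V²)
L = 1/56484 (L = 1/(40353 + (2 + (-127)²)) = 1/(40353 + (2 + 16129)) = 1/(40353 + 16131) = 1/56484 ≈ 1.7704e-5)
L + (-48 + (-55 - 25))*30 = 1/56484 + (-48 + (-55 - 25))*30 = 1/56484 + (-48 - 80)*30 = 1/56484 - 128*30 = 1/56484 - 3840 = -216898559/56484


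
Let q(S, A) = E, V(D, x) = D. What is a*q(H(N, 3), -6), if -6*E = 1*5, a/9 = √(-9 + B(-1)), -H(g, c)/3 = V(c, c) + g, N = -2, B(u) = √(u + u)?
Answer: -15*√(-9 + I*√2)/2 ≈ -1.7624 - 22.569*I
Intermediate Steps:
B(u) = √2*√u (B(u) = √(2*u) = √2*√u)
H(g, c) = -3*c - 3*g (H(g, c) = -3*(c + g) = -3*c - 3*g)
a = 9*√(-9 + I*√2) (a = 9*√(-9 + √2*√(-1)) = 9*√(-9 + √2*I) = 9*√(-9 + I*√2) ≈ 2.1148 + 27.083*I)
E = -⅚ (E = -5/6 = -⅙*5 = -⅚ ≈ -0.83333)
q(S, A) = -⅚
a*q(H(N, 3), -6) = (9*√(-9 + I*√2))*(-⅚) = -15*√(-9 + I*√2)/2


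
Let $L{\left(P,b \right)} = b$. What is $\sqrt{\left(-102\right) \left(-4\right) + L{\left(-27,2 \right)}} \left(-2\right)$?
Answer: $- 2 \sqrt{410} \approx -40.497$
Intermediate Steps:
$\sqrt{\left(-102\right) \left(-4\right) + L{\left(-27,2 \right)}} \left(-2\right) = \sqrt{\left(-102\right) \left(-4\right) + 2} \left(-2\right) = \sqrt{408 + 2} \left(-2\right) = \sqrt{410} \left(-2\right) = - 2 \sqrt{410}$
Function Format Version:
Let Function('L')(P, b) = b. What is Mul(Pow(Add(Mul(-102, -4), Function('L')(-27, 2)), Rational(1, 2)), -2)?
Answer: Mul(-2, Pow(410, Rational(1, 2))) ≈ -40.497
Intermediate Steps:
Mul(Pow(Add(Mul(-102, -4), Function('L')(-27, 2)), Rational(1, 2)), -2) = Mul(Pow(Add(Mul(-102, -4), 2), Rational(1, 2)), -2) = Mul(Pow(Add(408, 2), Rational(1, 2)), -2) = Mul(Pow(410, Rational(1, 2)), -2) = Mul(-2, Pow(410, Rational(1, 2)))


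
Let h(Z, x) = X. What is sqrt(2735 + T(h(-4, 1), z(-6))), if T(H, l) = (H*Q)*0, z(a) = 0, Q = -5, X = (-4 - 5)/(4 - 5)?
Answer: sqrt(2735) ≈ 52.297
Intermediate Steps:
X = 9 (X = -9/(-1) = -9*(-1) = 9)
h(Z, x) = 9
T(H, l) = 0 (T(H, l) = (H*(-5))*0 = -5*H*0 = 0)
sqrt(2735 + T(h(-4, 1), z(-6))) = sqrt(2735 + 0) = sqrt(2735)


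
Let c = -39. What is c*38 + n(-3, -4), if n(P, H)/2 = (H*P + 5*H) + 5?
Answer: -1488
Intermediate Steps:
n(P, H) = 10 + 10*H + 2*H*P (n(P, H) = 2*((H*P + 5*H) + 5) = 2*((5*H + H*P) + 5) = 2*(5 + 5*H + H*P) = 10 + 10*H + 2*H*P)
c*38 + n(-3, -4) = -39*38 + (10 + 10*(-4) + 2*(-4)*(-3)) = -1482 + (10 - 40 + 24) = -1482 - 6 = -1488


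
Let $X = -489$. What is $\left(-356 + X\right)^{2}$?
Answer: $714025$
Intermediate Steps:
$\left(-356 + X\right)^{2} = \left(-356 - 489\right)^{2} = \left(-845\right)^{2} = 714025$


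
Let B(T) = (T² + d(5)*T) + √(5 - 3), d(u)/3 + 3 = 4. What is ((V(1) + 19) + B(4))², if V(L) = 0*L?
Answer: (47 + √2)² ≈ 2343.9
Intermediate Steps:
V(L) = 0
d(u) = 3 (d(u) = -9 + 3*4 = -9 + 12 = 3)
B(T) = √2 + T² + 3*T (B(T) = (T² + 3*T) + √(5 - 3) = (T² + 3*T) + √2 = √2 + T² + 3*T)
((V(1) + 19) + B(4))² = ((0 + 19) + (√2 + 4² + 3*4))² = (19 + (√2 + 16 + 12))² = (19 + (28 + √2))² = (47 + √2)²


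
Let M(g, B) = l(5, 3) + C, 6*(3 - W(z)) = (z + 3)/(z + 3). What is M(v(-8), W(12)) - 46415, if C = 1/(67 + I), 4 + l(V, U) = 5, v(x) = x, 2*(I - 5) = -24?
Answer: -2784839/60 ≈ -46414.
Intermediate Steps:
I = -7 (I = 5 + (½)*(-24) = 5 - 12 = -7)
l(V, U) = 1 (l(V, U) = -4 + 5 = 1)
C = 1/60 (C = 1/(67 - 7) = 1/60 ≈ 0.016667)
W(z) = 17/6 (W(z) = 3 - (z + 3)/(6*(z + 3)) = 3 - (3 + z)/(6*(3 + z)) = 3 - ⅙*1 = 3 - ⅙ = 17/6)
M(g, B) = 61/60 (M(g, B) = 1 + 1/60 = 61/60)
M(v(-8), W(12)) - 46415 = 61/60 - 46415 = -2784839/60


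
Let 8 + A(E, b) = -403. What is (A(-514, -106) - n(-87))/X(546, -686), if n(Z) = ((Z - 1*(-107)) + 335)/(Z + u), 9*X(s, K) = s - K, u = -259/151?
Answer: -49069359/16503872 ≈ -2.9732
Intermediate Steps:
u = -259/151 (u = -259*1/151 = -259/151 ≈ -1.7152)
A(E, b) = -411 (A(E, b) = -8 - 403 = -411)
X(s, K) = -K/9 + s/9 (X(s, K) = (s - K)/9 = -K/9 + s/9)
n(Z) = (442 + Z)/(-259/151 + Z) (n(Z) = ((Z - 1*(-107)) + 335)/(Z - 259/151) = ((Z + 107) + 335)/(-259/151 + Z) = ((107 + Z) + 335)/(-259/151 + Z) = (442 + Z)/(-259/151 + Z))
(A(-514, -106) - n(-87))/X(546, -686) = (-411 - 151*(442 - 87)/(-259 + 151*(-87)))/(-1/9*(-686) + (1/9)*546) = (-411 - 151*355/(-259 - 13137))/(686/9 + 182/3) = (-411 - 151*355/(-13396))/(1232/9) = (-411 - 151*(-1)*355/13396)*(9/1232) = (-411 - 1*(-53605/13396))*(9/1232) = (-411 + 53605/13396)*(9/1232) = -5452151/13396*9/1232 = -49069359/16503872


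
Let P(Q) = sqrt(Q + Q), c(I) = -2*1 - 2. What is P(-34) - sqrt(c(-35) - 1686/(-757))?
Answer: I*(-sqrt(1015894) + 1514*sqrt(17))/757 ≈ 6.9147*I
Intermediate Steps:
c(I) = -4 (c(I) = -2 - 2 = -4)
P(Q) = sqrt(2)*sqrt(Q) (P(Q) = sqrt(2*Q) = sqrt(2)*sqrt(Q))
P(-34) - sqrt(c(-35) - 1686/(-757)) = sqrt(2)*sqrt(-34) - sqrt(-4 - 1686/(-757)) = sqrt(2)*(I*sqrt(34)) - sqrt(-4 - 1686*(-1/757)) = 2*I*sqrt(17) - sqrt(-4 + 1686/757) = 2*I*sqrt(17) - sqrt(-1342/757) = 2*I*sqrt(17) - I*sqrt(1015894)/757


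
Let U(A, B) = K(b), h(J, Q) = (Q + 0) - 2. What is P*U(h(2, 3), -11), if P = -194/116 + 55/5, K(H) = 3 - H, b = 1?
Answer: 541/29 ≈ 18.655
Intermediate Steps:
h(J, Q) = -2 + Q (h(J, Q) = Q - 2 = -2 + Q)
P = 541/58 (P = -194*1/116 + 55*(1/5) = -97/58 + 11 = 541/58 ≈ 9.3276)
U(A, B) = 2 (U(A, B) = 3 - 1*1 = 3 - 1 = 2)
P*U(h(2, 3), -11) = (541/58)*2 = 541/29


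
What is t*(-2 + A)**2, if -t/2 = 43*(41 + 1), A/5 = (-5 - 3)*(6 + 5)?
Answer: -705654768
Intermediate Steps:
A = -440 (A = 5*((-5 - 3)*(6 + 5)) = 5*(-8*11) = 5*(-88) = -440)
t = -3612 (t = -86*(41 + 1) = -86*42 = -2*1806 = -3612)
t*(-2 + A)**2 = -3612*(-2 - 440)**2 = -3612*(-442)**2 = -3612*195364 = -705654768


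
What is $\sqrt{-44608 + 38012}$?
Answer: $2 i \sqrt{1649} \approx 81.216 i$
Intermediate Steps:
$\sqrt{-44608 + 38012} = \sqrt{-6596} = 2 i \sqrt{1649}$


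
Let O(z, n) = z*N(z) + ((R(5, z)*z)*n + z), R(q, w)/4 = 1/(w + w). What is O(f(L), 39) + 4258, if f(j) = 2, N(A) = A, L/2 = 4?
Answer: 4342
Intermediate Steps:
L = 8 (L = 2*4 = 8)
R(q, w) = 2/w (R(q, w) = 4/(w + w) = 4/((2*w)) = 4*(1/(2*w)) = 2/w)
O(z, n) = z + z**2 + 2*n (O(z, n) = z*z + (((2/z)*z)*n + z) = z**2 + (2*n + z) = z**2 + (z + 2*n) = z + z**2 + 2*n)
O(f(L), 39) + 4258 = (2*39 + 2*(1 + 2)) + 4258 = (78 + 2*3) + 4258 = (78 + 6) + 4258 = 84 + 4258 = 4342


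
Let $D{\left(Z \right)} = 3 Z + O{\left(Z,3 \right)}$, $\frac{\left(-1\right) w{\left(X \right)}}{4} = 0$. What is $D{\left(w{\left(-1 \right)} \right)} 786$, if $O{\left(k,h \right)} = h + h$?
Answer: $4716$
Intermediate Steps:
$O{\left(k,h \right)} = 2 h$
$w{\left(X \right)} = 0$ ($w{\left(X \right)} = \left(-4\right) 0 = 0$)
$D{\left(Z \right)} = 6 + 3 Z$ ($D{\left(Z \right)} = 3 Z + 2 \cdot 3 = 3 Z + 6 = 6 + 3 Z$)
$D{\left(w{\left(-1 \right)} \right)} 786 = \left(6 + 3 \cdot 0\right) 786 = \left(6 + 0\right) 786 = 6 \cdot 786 = 4716$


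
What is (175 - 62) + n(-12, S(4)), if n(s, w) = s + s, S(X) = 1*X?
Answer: 89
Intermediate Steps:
S(X) = X
n(s, w) = 2*s
(175 - 62) + n(-12, S(4)) = (175 - 62) + 2*(-12) = 113 - 24 = 89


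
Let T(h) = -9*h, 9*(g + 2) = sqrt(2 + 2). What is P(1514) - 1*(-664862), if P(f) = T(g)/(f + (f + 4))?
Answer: 251982700/379 ≈ 6.6486e+5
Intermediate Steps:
g = -16/9 (g = -2 + sqrt(2 + 2)/9 = -2 + sqrt(4)/9 = -2 + (1/9)*2 = -2 + 2/9 = -16/9 ≈ -1.7778)
P(f) = 16/(4 + 2*f) (P(f) = (-9*(-16/9))/(f + (f + 4)) = 16/(f + (4 + f)) = 16/(4 + 2*f))
P(1514) - 1*(-664862) = 8/(2 + 1514) - 1*(-664862) = 8/1516 + 664862 = 8*(1/1516) + 664862 = 2/379 + 664862 = 251982700/379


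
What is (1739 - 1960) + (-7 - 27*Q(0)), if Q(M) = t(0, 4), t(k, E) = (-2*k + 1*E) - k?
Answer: -336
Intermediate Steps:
t(k, E) = E - 3*k (t(k, E) = (-2*k + E) - k = (E - 2*k) - k = E - 3*k)
Q(M) = 4 (Q(M) = 4 - 3*0 = 4 + 0 = 4)
(1739 - 1960) + (-7 - 27*Q(0)) = (1739 - 1960) + (-7 - 27*4) = -221 + (-7 - 108) = -221 - 115 = -336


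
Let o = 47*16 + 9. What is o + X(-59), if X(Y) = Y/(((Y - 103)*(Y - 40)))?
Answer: 12204859/16038 ≈ 761.00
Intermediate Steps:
X(Y) = Y/((-103 + Y)*(-40 + Y)) (X(Y) = Y/(((-103 + Y)*(-40 + Y))) = Y*(1/((-103 + Y)*(-40 + Y))) = Y/((-103 + Y)*(-40 + Y)))
o = 761 (o = 752 + 9 = 761)
o + X(-59) = 761 - 59/(4120 + (-59)² - 143*(-59)) = 761 - 59/(4120 + 3481 + 8437) = 761 - 59/16038 = 12204859/16038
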